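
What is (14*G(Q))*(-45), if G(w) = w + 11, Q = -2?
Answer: -5670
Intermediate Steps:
G(w) = 11 + w
(14*G(Q))*(-45) = (14*(11 - 2))*(-45) = (14*9)*(-45) = 126*(-45) = -5670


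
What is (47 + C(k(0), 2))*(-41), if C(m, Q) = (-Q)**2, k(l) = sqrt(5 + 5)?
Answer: -2091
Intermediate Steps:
k(l) = sqrt(10)
C(m, Q) = Q**2
(47 + C(k(0), 2))*(-41) = (47 + 2**2)*(-41) = (47 + 4)*(-41) = 51*(-41) = -2091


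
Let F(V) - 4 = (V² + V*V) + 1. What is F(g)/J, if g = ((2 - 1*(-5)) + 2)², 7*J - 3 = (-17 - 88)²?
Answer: 91889/11028 ≈ 8.3323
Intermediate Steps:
J = 11028/7 (J = 3/7 + (-17 - 88)²/7 = 3/7 + (⅐)*(-105)² = 3/7 + (⅐)*11025 = 3/7 + 1575 = 11028/7 ≈ 1575.4)
g = 81 (g = ((2 + 5) + 2)² = (7 + 2)² = 9² = 81)
F(V) = 5 + 2*V² (F(V) = 4 + ((V² + V*V) + 1) = 4 + ((V² + V²) + 1) = 4 + (2*V² + 1) = 4 + (1 + 2*V²) = 5 + 2*V²)
F(g)/J = (5 + 2*81²)/(11028/7) = (5 + 2*6561)*(7/11028) = (5 + 13122)*(7/11028) = 13127*(7/11028) = 91889/11028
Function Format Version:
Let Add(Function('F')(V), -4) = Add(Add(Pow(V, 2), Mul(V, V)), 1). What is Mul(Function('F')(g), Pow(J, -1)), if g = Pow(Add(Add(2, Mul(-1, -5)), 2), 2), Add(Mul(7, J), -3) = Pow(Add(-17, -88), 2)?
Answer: Rational(91889, 11028) ≈ 8.3323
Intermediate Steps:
J = Rational(11028, 7) (J = Add(Rational(3, 7), Mul(Rational(1, 7), Pow(Add(-17, -88), 2))) = Add(Rational(3, 7), Mul(Rational(1, 7), Pow(-105, 2))) = Add(Rational(3, 7), Mul(Rational(1, 7), 11025)) = Add(Rational(3, 7), 1575) = Rational(11028, 7) ≈ 1575.4)
g = 81 (g = Pow(Add(Add(2, 5), 2), 2) = Pow(Add(7, 2), 2) = Pow(9, 2) = 81)
Function('F')(V) = Add(5, Mul(2, Pow(V, 2))) (Function('F')(V) = Add(4, Add(Add(Pow(V, 2), Mul(V, V)), 1)) = Add(4, Add(Add(Pow(V, 2), Pow(V, 2)), 1)) = Add(4, Add(Mul(2, Pow(V, 2)), 1)) = Add(4, Add(1, Mul(2, Pow(V, 2)))) = Add(5, Mul(2, Pow(V, 2))))
Mul(Function('F')(g), Pow(J, -1)) = Mul(Add(5, Mul(2, Pow(81, 2))), Pow(Rational(11028, 7), -1)) = Mul(Add(5, Mul(2, 6561)), Rational(7, 11028)) = Mul(Add(5, 13122), Rational(7, 11028)) = Mul(13127, Rational(7, 11028)) = Rational(91889, 11028)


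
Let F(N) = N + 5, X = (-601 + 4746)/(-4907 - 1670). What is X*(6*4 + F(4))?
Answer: -136785/6577 ≈ -20.797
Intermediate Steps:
X = -4145/6577 (X = 4145/(-6577) = 4145*(-1/6577) = -4145/6577 ≈ -0.63023)
F(N) = 5 + N
X*(6*4 + F(4)) = -4145*(6*4 + (5 + 4))/6577 = -4145*(24 + 9)/6577 = -4145/6577*33 = -136785/6577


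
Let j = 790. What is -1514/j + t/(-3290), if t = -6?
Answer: -248816/129955 ≈ -1.9146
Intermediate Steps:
-1514/j + t/(-3290) = -1514/790 - 6/(-3290) = -1514*1/790 - 6*(-1/3290) = -757/395 + 3/1645 = -248816/129955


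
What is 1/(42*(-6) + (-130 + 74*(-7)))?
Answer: -1/900 ≈ -0.0011111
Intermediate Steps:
1/(42*(-6) + (-130 + 74*(-7))) = 1/(-252 + (-130 - 518)) = 1/(-252 - 648) = 1/(-900) = -1/900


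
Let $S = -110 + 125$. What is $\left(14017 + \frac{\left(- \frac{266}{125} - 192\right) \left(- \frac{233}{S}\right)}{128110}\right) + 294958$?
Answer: $\frac{37108865873864}{120103125} \approx 3.0898 \cdot 10^{5}$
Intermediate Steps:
$S = 15$
$\left(14017 + \frac{\left(- \frac{266}{125} - 192\right) \left(- \frac{233}{S}\right)}{128110}\right) + 294958 = \left(14017 + \frac{\left(- \frac{266}{125} - 192\right) \left(- \frac{233}{15}\right)}{128110}\right) + 294958 = \left(14017 + \left(\left(-266\right) \frac{1}{125} - 192\right) \left(\left(-233\right) \frac{1}{15}\right) \frac{1}{128110}\right) + 294958 = \left(14017 + \left(- \frac{266}{125} - 192\right) \left(- \frac{233}{15}\right) \frac{1}{128110}\right) + 294958 = \left(14017 + \left(- \frac{24266}{125}\right) \left(- \frac{233}{15}\right) \frac{1}{128110}\right) + 294958 = \left(14017 + \frac{5653978}{1875} \cdot \frac{1}{128110}\right) + 294958 = \left(14017 + \frac{2826989}{120103125}\right) + 294958 = \frac{1683488330114}{120103125} + 294958 = \frac{37108865873864}{120103125}$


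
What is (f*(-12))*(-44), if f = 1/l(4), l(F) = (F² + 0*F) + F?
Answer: 132/5 ≈ 26.400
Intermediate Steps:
l(F) = F + F² (l(F) = (F² + 0) + F = F² + F = F + F²)
f = 1/20 (f = 1/(4*(1 + 4)) = 1/(4*5) = 1/20 ≈ 0.050000)
(f*(-12))*(-44) = ((1/20)*(-12))*(-44) = -⅗*(-44) = 132/5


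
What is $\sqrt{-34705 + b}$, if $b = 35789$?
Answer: $2 \sqrt{271} \approx 32.924$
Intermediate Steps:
$\sqrt{-34705 + b} = \sqrt{-34705 + 35789} = \sqrt{1084} = 2 \sqrt{271}$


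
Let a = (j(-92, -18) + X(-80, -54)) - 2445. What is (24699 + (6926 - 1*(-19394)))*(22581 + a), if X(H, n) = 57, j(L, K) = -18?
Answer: 1029308325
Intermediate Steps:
a = -2406 (a = (-18 + 57) - 2445 = 39 - 2445 = -2406)
(24699 + (6926 - 1*(-19394)))*(22581 + a) = (24699 + (6926 - 1*(-19394)))*(22581 - 2406) = (24699 + (6926 + 19394))*20175 = (24699 + 26320)*20175 = 51019*20175 = 1029308325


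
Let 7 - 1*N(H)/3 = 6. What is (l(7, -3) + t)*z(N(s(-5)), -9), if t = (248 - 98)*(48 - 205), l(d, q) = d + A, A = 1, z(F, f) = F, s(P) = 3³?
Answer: -70626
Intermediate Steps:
s(P) = 27
N(H) = 3 (N(H) = 21 - 3*6 = 21 - 18 = 3)
l(d, q) = 1 + d (l(d, q) = d + 1 = 1 + d)
t = -23550 (t = 150*(-157) = -23550)
(l(7, -3) + t)*z(N(s(-5)), -9) = ((1 + 7) - 23550)*3 = (8 - 23550)*3 = -23542*3 = -70626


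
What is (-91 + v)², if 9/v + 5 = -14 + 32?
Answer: 1378276/169 ≈ 8155.5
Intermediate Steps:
v = 9/13 (v = 9/(-5 + (-14 + 32)) = 9/(-5 + 18) = 9/13 ≈ 0.69231)
(-91 + v)² = (-91 + 9/13)² = (-1174/13)² = 1378276/169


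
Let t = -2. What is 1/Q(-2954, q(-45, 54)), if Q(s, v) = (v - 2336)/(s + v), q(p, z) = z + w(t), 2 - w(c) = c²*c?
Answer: 1445/1136 ≈ 1.2720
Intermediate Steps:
w(c) = 2 - c³ (w(c) = 2 - c²*c = 2 - c³)
q(p, z) = 10 + z (q(p, z) = z + (2 - 1*(-2)³) = z + (2 - 1*(-8)) = z + (2 + 8) = z + 10 = 10 + z)
Q(s, v) = (-2336 + v)/(s + v)
1/Q(-2954, q(-45, 54)) = 1/((-2336 + (10 + 54))/(-2954 + (10 + 54))) = 1/((-2336 + 64)/(-2954 + 64)) = 1/(-2272/(-2890)) = 1/(-1/2890*(-2272)) = 1/(1136/1445) = 1445/1136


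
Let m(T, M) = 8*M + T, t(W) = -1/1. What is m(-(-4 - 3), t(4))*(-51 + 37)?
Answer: 14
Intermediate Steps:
t(W) = -1 (t(W) = -1*1 = -1)
m(T, M) = T + 8*M
m(-(-4 - 3), t(4))*(-51 + 37) = (-(-4 - 3) + 8*(-1))*(-51 + 37) = (-1*(-7) - 8)*(-14) = (7 - 8)*(-14) = -1*(-14) = 14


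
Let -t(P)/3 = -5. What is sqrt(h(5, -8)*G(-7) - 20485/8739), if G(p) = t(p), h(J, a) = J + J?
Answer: sqrt(1252944415)/2913 ≈ 12.151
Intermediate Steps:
h(J, a) = 2*J
t(P) = 15 (t(P) = -3*(-5) = 15)
G(p) = 15
sqrt(h(5, -8)*G(-7) - 20485/8739) = sqrt((2*5)*15 - 20485/8739) = sqrt(10*15 - 20485*1/8739) = sqrt(150 - 20485/8739) = sqrt(1290365/8739) = sqrt(1252944415)/2913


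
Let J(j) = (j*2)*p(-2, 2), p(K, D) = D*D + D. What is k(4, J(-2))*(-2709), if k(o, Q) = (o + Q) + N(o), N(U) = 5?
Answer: 40635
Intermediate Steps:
p(K, D) = D + D**2 (p(K, D) = D**2 + D = D + D**2)
J(j) = 12*j (J(j) = (j*2)*(2*(1 + 2)) = (2*j)*(2*3) = (2*j)*6 = 12*j)
k(o, Q) = 5 + Q + o (k(o, Q) = (o + Q) + 5 = (Q + o) + 5 = 5 + Q + o)
k(4, J(-2))*(-2709) = (5 + 12*(-2) + 4)*(-2709) = (5 - 24 + 4)*(-2709) = -15*(-2709) = 40635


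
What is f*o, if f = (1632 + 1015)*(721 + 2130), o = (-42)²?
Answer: 13312197108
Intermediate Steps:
o = 1764
f = 7546597 (f = 2647*2851 = 7546597)
f*o = 7546597*1764 = 13312197108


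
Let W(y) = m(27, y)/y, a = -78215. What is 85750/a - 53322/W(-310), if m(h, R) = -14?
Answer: -129288107180/109501 ≈ -1.1807e+6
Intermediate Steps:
W(y) = -14/y
85750/a - 53322/W(-310) = 85750/(-78215) - 53322/((-14/(-310))) = 85750*(-1/78215) - 53322/((-14*(-1/310))) = -17150/15643 - 53322/7/155 = -17150/15643 - 53322*155/7 = -17150/15643 - 8264910/7 = -129288107180/109501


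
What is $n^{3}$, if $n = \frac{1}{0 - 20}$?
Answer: $- \frac{1}{8000} \approx -0.000125$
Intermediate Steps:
$n = - \frac{1}{20}$ ($n = \frac{1}{-20} = - \frac{1}{20} \approx -0.05$)
$n^{3} = \left(- \frac{1}{20}\right)^{3} = - \frac{1}{8000}$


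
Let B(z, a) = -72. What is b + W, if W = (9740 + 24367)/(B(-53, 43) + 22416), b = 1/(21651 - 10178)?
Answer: 18634855/12207272 ≈ 1.5265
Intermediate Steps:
b = 1/11473 ≈ 8.7161e-5
W = 11369/7448 (W = (9740 + 24367)/(-72 + 22416) = 34107/22344 = 34107*(1/22344) = 11369/7448 ≈ 1.5264)
b + W = 1/11473 + 11369/7448 = 18634855/12207272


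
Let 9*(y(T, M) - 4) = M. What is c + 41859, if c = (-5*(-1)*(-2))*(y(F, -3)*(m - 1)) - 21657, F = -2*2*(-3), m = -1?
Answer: 60826/3 ≈ 20275.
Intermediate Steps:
F = 12 (F = -4*(-3) = 12)
y(T, M) = 4 + M/9
c = -64751/3 (c = (-5*(-1)*(-2))*((4 + (1/9)*(-3))*(-1 - 1)) - 21657 = (5*(-2))*((4 - 1/3)*(-2)) - 21657 = -110*(-2)/3 - 21657 = -10*(-22/3) - 21657 = 220/3 - 21657 = -64751/3 ≈ -21584.)
c + 41859 = -64751/3 + 41859 = 60826/3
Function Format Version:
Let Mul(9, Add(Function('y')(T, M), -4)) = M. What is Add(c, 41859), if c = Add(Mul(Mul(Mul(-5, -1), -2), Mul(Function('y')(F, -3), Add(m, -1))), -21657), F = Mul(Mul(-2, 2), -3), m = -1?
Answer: Rational(60826, 3) ≈ 20275.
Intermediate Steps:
F = 12 (F = Mul(-4, -3) = 12)
Function('y')(T, M) = Add(4, Mul(Rational(1, 9), M))
c = Rational(-64751, 3) (c = Add(Mul(Mul(Mul(-5, -1), -2), Mul(Add(4, Mul(Rational(1, 9), -3)), Add(-1, -1))), -21657) = Add(Mul(Mul(5, -2), Mul(Add(4, Rational(-1, 3)), -2)), -21657) = Add(Mul(-10, Mul(Rational(11, 3), -2)), -21657) = Add(Mul(-10, Rational(-22, 3)), -21657) = Add(Rational(220, 3), -21657) = Rational(-64751, 3) ≈ -21584.)
Add(c, 41859) = Add(Rational(-64751, 3), 41859) = Rational(60826, 3)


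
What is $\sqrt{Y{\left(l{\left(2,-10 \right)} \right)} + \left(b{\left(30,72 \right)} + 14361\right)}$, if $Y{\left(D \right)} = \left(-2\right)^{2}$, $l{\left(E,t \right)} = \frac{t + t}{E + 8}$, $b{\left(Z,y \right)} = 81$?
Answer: $\sqrt{14446} \approx 120.19$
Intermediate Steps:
$l{\left(E,t \right)} = \frac{2 t}{8 + E}$
$Y{\left(D \right)} = 4$
$\sqrt{Y{\left(l{\left(2,-10 \right)} \right)} + \left(b{\left(30,72 \right)} + 14361\right)} = \sqrt{4 + \left(81 + 14361\right)} = \sqrt{4 + 14442} = \sqrt{14446}$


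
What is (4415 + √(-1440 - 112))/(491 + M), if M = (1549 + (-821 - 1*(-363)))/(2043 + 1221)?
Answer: 2882112/320743 + 13056*I*√97/1603715 ≈ 8.9857 + 0.080181*I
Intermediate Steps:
M = 1091/3264 (M = (1549 + (-821 + 363))/3264 = (1549 - 458)*(1/3264) = 1091*(1/3264) = 1091/3264 ≈ 0.33425)
(4415 + √(-1440 - 112))/(491 + M) = (4415 + √(-1440 - 112))/(491 + 1091/3264) = (4415 + √(-1552))/(1603715/3264) = (4415 + 4*I*√97)*(3264/1603715) = 2882112/320743 + 13056*I*√97/1603715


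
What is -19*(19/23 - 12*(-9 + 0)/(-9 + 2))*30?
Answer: 1340070/161 ≈ 8323.4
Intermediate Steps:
-19*(19/23 - 12*(-9 + 0)/(-9 + 2))*30 = -19*(19*(1/23) - 12/((-7/(-9))))*30 = -19*(19/23 - 12/((-7*(-⅑))))*30 = -19*(19/23 - 12/7/9)*30 = -19*(19/23 - 12*9/7)*30 = -19*(19/23 - 108/7)*30 = -19*(-2351/161)*30 = (44669/161)*30 = 1340070/161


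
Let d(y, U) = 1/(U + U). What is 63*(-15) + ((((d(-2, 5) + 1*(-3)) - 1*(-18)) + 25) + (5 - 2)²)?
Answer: -8959/10 ≈ -895.90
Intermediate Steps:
d(y, U) = 1/(2*U)
63*(-15) + ((((d(-2, 5) + 1*(-3)) - 1*(-18)) + 25) + (5 - 2)²) = 63*(-15) + (((((½)/5 + 1*(-3)) - 1*(-18)) + 25) + (5 - 2)²) = -945 + (((((½)*(⅕) - 3) + 18) + 25) + 3²) = -945 + ((((⅒ - 3) + 18) + 25) + 9) = -945 + (((-29/10 + 18) + 25) + 9) = -945 + ((151/10 + 25) + 9) = -945 + (401/10 + 9) = -945 + 491/10 = -8959/10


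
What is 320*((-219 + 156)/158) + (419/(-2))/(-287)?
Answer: -5752819/45346 ≈ -126.86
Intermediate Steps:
320*((-219 + 156)/158) + (419/(-2))/(-287) = 320*(-63*1/158) + (419*(-½))*(-1/287) = 320*(-63/158) - 419/2*(-1/287) = -10080/79 + 419/574 = -5752819/45346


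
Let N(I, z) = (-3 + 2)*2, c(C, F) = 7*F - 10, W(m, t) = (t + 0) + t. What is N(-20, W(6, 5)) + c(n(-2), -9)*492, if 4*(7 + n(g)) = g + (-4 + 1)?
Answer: -35918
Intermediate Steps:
W(m, t) = 2*t (W(m, t) = t + t = 2*t)
n(g) = -31/4 + g/4 (n(g) = -7 + (g + (-4 + 1))/4 = -7 + (g - 3)/4 = -7 + (-3 + g)/4 = -7 + (-¾ + g/4) = -31/4 + g/4)
c(C, F) = -10 + 7*F
N(I, z) = -2 (N(I, z) = -1*2 = -2)
N(-20, W(6, 5)) + c(n(-2), -9)*492 = -2 + (-10 + 7*(-9))*492 = -2 + (-10 - 63)*492 = -2 - 73*492 = -2 - 35916 = -35918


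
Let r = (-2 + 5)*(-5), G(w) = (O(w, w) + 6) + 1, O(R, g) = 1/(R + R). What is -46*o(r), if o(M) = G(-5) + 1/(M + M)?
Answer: -4738/15 ≈ -315.87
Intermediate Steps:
O(R, g) = 1/(2*R)
G(w) = 7 + 1/(2*w) (G(w) = (1/(2*w) + 6) + 1 = (6 + 1/(2*w)) + 1 = 7 + 1/(2*w))
r = -15 (r = 3*(-5) = -15)
o(M) = 69/10 + 1/(2*M) (o(M) = (7 + (1/2)/(-5)) + 1/(M + M) = (7 + (1/2)*(-1/5)) + 1/(2*M) = (7 - 1/10) + 1/(2*M) = 69/10 + 1/(2*M))
-46*o(r) = -23*(5 + 69*(-15))/(5*(-15)) = -23*(-1)*(5 - 1035)/(5*15) = -23*(-1)*(-1030)/(5*15) = -46*103/15 = -4738/15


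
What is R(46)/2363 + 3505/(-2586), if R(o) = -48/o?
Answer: -190555309/140546514 ≈ -1.3558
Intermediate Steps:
R(46)/2363 + 3505/(-2586) = -48/46/2363 + 3505/(-2586) = -48*1/46*(1/2363) + 3505*(-1/2586) = -24/23*1/2363 - 3505/2586 = -24/54349 - 3505/2586 = -190555309/140546514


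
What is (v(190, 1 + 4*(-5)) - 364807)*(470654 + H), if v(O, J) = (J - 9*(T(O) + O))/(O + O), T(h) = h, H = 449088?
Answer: -3355366434591/10 ≈ -3.3554e+11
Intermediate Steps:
v(O, J) = (J - 18*O)/(2*O) (v(O, J) = (J - 9*(O + O))/(O + O) = (J - 18*O)/((2*O)) = (J - 18*O)*(1/(2*O)) = (J - 18*O)/(2*O))
(v(190, 1 + 4*(-5)) - 364807)*(470654 + H) = ((-9 + (½)*(1 + 4*(-5))/190) - 364807)*(470654 + 449088) = ((-9 + (½)*(1 - 20)*(1/190)) - 364807)*919742 = ((-9 + (½)*(-19)*(1/190)) - 364807)*919742 = ((-9 - 1/20) - 364807)*919742 = (-181/20 - 364807)*919742 = -7296321/20*919742 = -3355366434591/10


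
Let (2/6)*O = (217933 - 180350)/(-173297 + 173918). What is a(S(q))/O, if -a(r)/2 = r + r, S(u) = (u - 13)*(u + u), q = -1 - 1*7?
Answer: -39744/5369 ≈ -7.4025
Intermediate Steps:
q = -8 (q = -1 - 7 = -8)
S(u) = 2*u*(-13 + u) (S(u) = (-13 + u)*(2*u) = 2*u*(-13 + u))
a(r) = -4*r (a(r) = -2*(r + r) = -4*r)
O = 37583/207 (O = 3*((217933 - 180350)/(-173297 + 173918)) = 3*(37583/621) = 37583/207 ≈ 181.56)
a(S(q))/O = (-8*(-8)*(-13 - 8))/(37583/207) = -8*(-8)*(-21)*(207/37583) = -4*336*(207/37583) = -1344*207/37583 = -39744/5369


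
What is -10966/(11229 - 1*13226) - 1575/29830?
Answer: 64794101/11914102 ≈ 5.4384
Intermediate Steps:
-10966/(11229 - 1*13226) - 1575/29830 = -10966/(11229 - 13226) - 1575*1/29830 = -10966/(-1997) - 315/5966 = -10966*(-1/1997) - 315/5966 = 10966/1997 - 315/5966 = 64794101/11914102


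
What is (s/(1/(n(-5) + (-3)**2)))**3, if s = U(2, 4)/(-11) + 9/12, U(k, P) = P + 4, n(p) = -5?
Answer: 1/1331 ≈ 0.00075131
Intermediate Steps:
U(k, P) = 4 + P
s = 1/44 (s = (4 + 4)/(-11) + 9/12 = 8*(-1/11) + 9*(1/12) = -8/11 + 3/4 = 1/44 ≈ 0.022727)
(s/(1/(n(-5) + (-3)**2)))**3 = ((1/44)/1/(-5 + (-3)**2))**3 = ((1/44)/1/(-5 + 9))**3 = ((1/44)/1/4)**3 = ((1/44)/(1/4))**3 = (4*(1/44))**3 = (1/11)**3 = 1/1331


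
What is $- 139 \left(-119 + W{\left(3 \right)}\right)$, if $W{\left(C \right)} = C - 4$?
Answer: $16680$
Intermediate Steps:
$W{\left(C \right)} = -4 + C$ ($W{\left(C \right)} = C - 4 = -4 + C$)
$- 139 \left(-119 + W{\left(3 \right)}\right) = - 139 \left(-119 + \left(-4 + 3\right)\right) = - 139 \left(-119 - 1\right) = \left(-139\right) \left(-120\right) = 16680$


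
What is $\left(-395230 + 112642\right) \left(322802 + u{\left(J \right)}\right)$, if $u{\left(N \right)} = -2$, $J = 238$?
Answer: $-91219406400$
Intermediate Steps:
$\left(-395230 + 112642\right) \left(322802 + u{\left(J \right)}\right) = \left(-395230 + 112642\right) \left(322802 - 2\right) = \left(-282588\right) 322800 = -91219406400$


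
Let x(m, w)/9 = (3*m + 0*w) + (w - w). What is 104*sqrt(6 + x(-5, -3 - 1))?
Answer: 104*I*sqrt(129) ≈ 1181.2*I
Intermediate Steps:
x(m, w) = 27*m (x(m, w) = 9*((3*m + 0*w) + (w - w)) = 9*((3*m + 0) + 0) = 9*(3*m + 0) = 9*(3*m) = 27*m)
104*sqrt(6 + x(-5, -3 - 1)) = 104*sqrt(6 + 27*(-5)) = 104*sqrt(6 - 135) = 104*sqrt(-129) = 104*(I*sqrt(129)) = 104*I*sqrt(129)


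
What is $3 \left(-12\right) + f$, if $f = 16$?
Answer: $-20$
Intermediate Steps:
$3 \left(-12\right) + f = 3 \left(-12\right) + 16 = -36 + 16 = -20$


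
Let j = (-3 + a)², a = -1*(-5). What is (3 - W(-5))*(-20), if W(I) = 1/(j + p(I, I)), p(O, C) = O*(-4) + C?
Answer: -1120/19 ≈ -58.947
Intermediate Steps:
a = 5
p(O, C) = C - 4*O (p(O, C) = -4*O + C = C - 4*O)
j = 4 (j = (-3 + 5)² = 2² = 4)
W(I) = 1/(4 - 3*I) (W(I) = 1/(4 + (I - 4*I)) = 1/(4 - 3*I))
(3 - W(-5))*(-20) = (3 - 1/(4 - 3*(-5)))*(-20) = (3 - 1/(4 + 15))*(-20) = (3 - 1/19)*(-20) = (56/19)*(-20) = -1120/19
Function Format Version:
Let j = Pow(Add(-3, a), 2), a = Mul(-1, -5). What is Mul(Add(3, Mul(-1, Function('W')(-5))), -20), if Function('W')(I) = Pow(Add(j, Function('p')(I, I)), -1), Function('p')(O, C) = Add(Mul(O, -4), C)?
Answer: Rational(-1120, 19) ≈ -58.947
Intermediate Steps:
a = 5
Function('p')(O, C) = Add(C, Mul(-4, O)) (Function('p')(O, C) = Add(Mul(-4, O), C) = Add(C, Mul(-4, O)))
j = 4 (j = Pow(Add(-3, 5), 2) = Pow(2, 2) = 4)
Function('W')(I) = Pow(Add(4, Mul(-3, I)), -1) (Function('W')(I) = Pow(Add(4, Add(I, Mul(-4, I))), -1) = Pow(Add(4, Mul(-3, I)), -1))
Mul(Add(3, Mul(-1, Function('W')(-5))), -20) = Mul(Add(3, Mul(-1, Pow(Add(4, Mul(-3, -5)), -1))), -20) = Mul(Add(3, Mul(-1, Pow(Add(4, 15), -1))), -20) = Mul(Add(3, Mul(-1, Pow(19, -1))), -20) = Mul(Add(3, Mul(-1, Rational(1, 19))), -20) = Mul(Add(3, Rational(-1, 19)), -20) = Mul(Rational(56, 19), -20) = Rational(-1120, 19)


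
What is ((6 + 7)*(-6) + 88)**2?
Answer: 100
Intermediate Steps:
((6 + 7)*(-6) + 88)**2 = (13*(-6) + 88)**2 = (-78 + 88)**2 = 10**2 = 100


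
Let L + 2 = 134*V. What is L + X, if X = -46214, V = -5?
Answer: -46886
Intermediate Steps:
L = -672 (L = -2 + 134*(-5) = -2 - 670 = -672)
L + X = -672 - 46214 = -46886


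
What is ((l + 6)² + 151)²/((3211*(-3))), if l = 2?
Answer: -46225/9633 ≈ -4.7986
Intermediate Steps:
((l + 6)² + 151)²/((3211*(-3))) = ((2 + 6)² + 151)²/((3211*(-3))) = (8² + 151)²/(-9633) = (64 + 151)²*(-1/9633) = 215²*(-1/9633) = 46225*(-1/9633) = -46225/9633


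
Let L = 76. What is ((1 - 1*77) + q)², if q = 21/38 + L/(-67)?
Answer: 38016030529/6482116 ≈ 5864.8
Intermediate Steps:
q = -1481/2546 (q = 21/38 + 76/(-67) = 21*(1/38) + 76*(-1/67) = 21/38 - 76/67 = -1481/2546 ≈ -0.58170)
((1 - 1*77) + q)² = ((1 - 1*77) - 1481/2546)² = ((1 - 77) - 1481/2546)² = (-76 - 1481/2546)² = (-194977/2546)² = 38016030529/6482116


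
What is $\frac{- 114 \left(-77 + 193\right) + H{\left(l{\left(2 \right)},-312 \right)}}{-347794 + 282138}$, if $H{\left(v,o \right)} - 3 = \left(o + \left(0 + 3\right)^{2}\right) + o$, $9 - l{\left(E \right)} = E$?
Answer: $\frac{3459}{16414} \approx 0.21073$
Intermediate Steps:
$l{\left(E \right)} = 9 - E$
$H{\left(v,o \right)} = 12 + 2 o$ ($H{\left(v,o \right)} = 3 + \left(\left(o + \left(0 + 3\right)^{2}\right) + o\right) = 3 + \left(\left(o + 3^{2}\right) + o\right) = 3 + \left(\left(o + 9\right) + o\right) = 3 + \left(\left(9 + o\right) + o\right) = 3 + \left(9 + 2 o\right) = 12 + 2 o$)
$\frac{- 114 \left(-77 + 193\right) + H{\left(l{\left(2 \right)},-312 \right)}}{-347794 + 282138} = \frac{- 114 \left(-77 + 193\right) + \left(12 + 2 \left(-312\right)\right)}{-347794 + 282138} = \frac{\left(-114\right) 116 + \left(12 - 624\right)}{-65656} = \left(-13224 - 612\right) \left(- \frac{1}{65656}\right) = \left(-13836\right) \left(- \frac{1}{65656}\right) = \frac{3459}{16414}$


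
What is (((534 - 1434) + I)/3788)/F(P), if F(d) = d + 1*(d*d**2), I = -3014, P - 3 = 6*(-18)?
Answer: 1957/2192740620 ≈ 8.9249e-7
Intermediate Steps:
P = -105 (P = 3 + 6*(-18) = 3 - 108 = -105)
F(d) = d + d**3 (F(d) = d + 1*d**3 = d + d**3)
(((534 - 1434) + I)/3788)/F(P) = (((534 - 1434) - 3014)/3788)/(-105 + (-105)**3) = ((-900 - 3014)*(1/3788))/(-105 - 1157625) = -3914*1/3788/(-1157730) = -1957/1894*(-1/1157730) = 1957/2192740620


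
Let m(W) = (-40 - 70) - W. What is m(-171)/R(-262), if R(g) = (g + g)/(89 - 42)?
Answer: -2867/524 ≈ -5.4714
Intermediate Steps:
R(g) = 2*g/47 (R(g) = (2*g)/47 = (2*g)*(1/47) = 2*g/47)
m(W) = -110 - W
m(-171)/R(-262) = (-110 - 1*(-171))/(((2/47)*(-262))) = (-110 + 171)/(-524/47) = 61*(-47/524) = -2867/524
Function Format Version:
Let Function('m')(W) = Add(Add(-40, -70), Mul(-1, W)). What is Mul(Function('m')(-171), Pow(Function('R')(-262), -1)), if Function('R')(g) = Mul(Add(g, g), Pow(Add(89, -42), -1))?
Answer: Rational(-2867, 524) ≈ -5.4714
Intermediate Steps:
Function('R')(g) = Mul(Rational(2, 47), g) (Function('R')(g) = Mul(Mul(2, g), Pow(47, -1)) = Mul(Mul(2, g), Rational(1, 47)) = Mul(Rational(2, 47), g))
Function('m')(W) = Add(-110, Mul(-1, W))
Mul(Function('m')(-171), Pow(Function('R')(-262), -1)) = Mul(Add(-110, Mul(-1, -171)), Pow(Mul(Rational(2, 47), -262), -1)) = Mul(Add(-110, 171), Pow(Rational(-524, 47), -1)) = Mul(61, Rational(-47, 524)) = Rational(-2867, 524)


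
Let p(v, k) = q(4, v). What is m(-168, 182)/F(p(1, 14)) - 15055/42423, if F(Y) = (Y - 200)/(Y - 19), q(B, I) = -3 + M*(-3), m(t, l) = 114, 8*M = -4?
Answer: 192217937/17096469 ≈ 11.243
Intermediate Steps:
M = -½ (M = (⅛)*(-4) = -½ ≈ -0.50000)
q(B, I) = -3/2 (q(B, I) = -3 - ½*(-3) = -3 + 3/2 = -3/2)
p(v, k) = -3/2
F(Y) = (-200 + Y)/(-19 + Y)
m(-168, 182)/F(p(1, 14)) - 15055/42423 = 114/(((-200 - 3/2)/(-19 - 3/2))) - 15055/42423 = 114/((-403/2/(-41/2))) - 15055*1/42423 = 114/((-2/41*(-403/2))) - 15055/42423 = 114/(403/41) - 15055/42423 = 114*(41/403) - 15055/42423 = 4674/403 - 15055/42423 = 192217937/17096469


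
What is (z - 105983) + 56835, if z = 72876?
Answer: 23728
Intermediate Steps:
(z - 105983) + 56835 = (72876 - 105983) + 56835 = -33107 + 56835 = 23728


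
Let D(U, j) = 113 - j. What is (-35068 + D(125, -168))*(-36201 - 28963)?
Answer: 2266860068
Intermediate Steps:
(-35068 + D(125, -168))*(-36201 - 28963) = (-35068 + (113 - 1*(-168)))*(-36201 - 28963) = (-35068 + (113 + 168))*(-65164) = (-35068 + 281)*(-65164) = -34787*(-65164) = 2266860068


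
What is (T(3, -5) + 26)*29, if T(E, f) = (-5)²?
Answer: 1479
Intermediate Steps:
T(E, f) = 25
(T(3, -5) + 26)*29 = (25 + 26)*29 = 51*29 = 1479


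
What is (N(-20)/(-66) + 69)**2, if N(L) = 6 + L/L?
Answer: 20675209/4356 ≈ 4746.4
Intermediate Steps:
N(L) = 7 (N(L) = 6 + 1 = 7)
(N(-20)/(-66) + 69)**2 = (7/(-66) + 69)**2 = (7*(-1/66) + 69)**2 = (-7/66 + 69)**2 = (4547/66)**2 = 20675209/4356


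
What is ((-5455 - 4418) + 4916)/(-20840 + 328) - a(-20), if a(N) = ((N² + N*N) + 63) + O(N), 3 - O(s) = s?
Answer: -18168675/20512 ≈ -885.76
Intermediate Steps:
O(s) = 3 - s
a(N) = 66 - N + 2*N² (a(N) = ((N² + N*N) + 63) + (3 - N) = ((N² + N²) + 63) + (3 - N) = (2*N² + 63) + (3 - N) = (63 + 2*N²) + (3 - N) = 66 - N + 2*N²)
((-5455 - 4418) + 4916)/(-20840 + 328) - a(-20) = ((-5455 - 4418) + 4916)/(-20840 + 328) - (66 - 1*(-20) + 2*(-20)²) = (-9873 + 4916)/(-20512) - (66 + 20 + 2*400) = -4957*(-1/20512) - (66 + 20 + 800) = 4957/20512 - 1*886 = 4957/20512 - 886 = -18168675/20512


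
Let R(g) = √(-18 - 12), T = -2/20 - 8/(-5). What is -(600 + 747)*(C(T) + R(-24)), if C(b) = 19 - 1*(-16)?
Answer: -47145 - 1347*I*√30 ≈ -47145.0 - 7377.8*I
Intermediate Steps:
T = 3/2 (T = -2*1/20 - 8*(-⅕) = -⅒ + 8/5 = 3/2 ≈ 1.5000)
C(b) = 35 (C(b) = 19 + 16 = 35)
R(g) = I*√30 (R(g) = √(-30) = I*√30)
-(600 + 747)*(C(T) + R(-24)) = -(600 + 747)*(35 + I*√30) = -1347*(35 + I*√30) = -(47145 + 1347*I*√30) = -47145 - 1347*I*√30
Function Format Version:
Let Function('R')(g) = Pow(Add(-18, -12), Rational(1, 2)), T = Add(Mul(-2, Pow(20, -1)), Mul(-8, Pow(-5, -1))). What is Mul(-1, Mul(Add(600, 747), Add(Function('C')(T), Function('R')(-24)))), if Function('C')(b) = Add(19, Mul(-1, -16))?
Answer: Add(-47145, Mul(-1347, I, Pow(30, Rational(1, 2)))) ≈ Add(-47145., Mul(-7377.8, I))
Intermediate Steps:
T = Rational(3, 2) (T = Add(Mul(-2, Rational(1, 20)), Mul(-8, Rational(-1, 5))) = Add(Rational(-1, 10), Rational(8, 5)) = Rational(3, 2) ≈ 1.5000)
Function('C')(b) = 35 (Function('C')(b) = Add(19, 16) = 35)
Function('R')(g) = Mul(I, Pow(30, Rational(1, 2))) (Function('R')(g) = Pow(-30, Rational(1, 2)) = Mul(I, Pow(30, Rational(1, 2))))
Mul(-1, Mul(Add(600, 747), Add(Function('C')(T), Function('R')(-24)))) = Mul(-1, Mul(Add(600, 747), Add(35, Mul(I, Pow(30, Rational(1, 2)))))) = Mul(-1, Mul(1347, Add(35, Mul(I, Pow(30, Rational(1, 2)))))) = Mul(-1, Add(47145, Mul(1347, I, Pow(30, Rational(1, 2))))) = Add(-47145, Mul(-1347, I, Pow(30, Rational(1, 2))))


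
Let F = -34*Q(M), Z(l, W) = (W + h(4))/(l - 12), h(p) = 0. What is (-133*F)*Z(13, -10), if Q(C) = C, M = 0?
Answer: 0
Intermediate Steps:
Z(l, W) = W/(-12 + l) (Z(l, W) = (W + 0)/(l - 12) = W/(-12 + l))
F = 0 (F = -34*0 = 0)
(-133*F)*Z(13, -10) = (-133*0)*(-10/(-12 + 13)) = 0*(-10/1) = 0*(-10*1) = 0*(-10) = 0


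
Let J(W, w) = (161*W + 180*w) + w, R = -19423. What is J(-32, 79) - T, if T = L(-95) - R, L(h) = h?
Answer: -10181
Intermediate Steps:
J(W, w) = 161*W + 181*w
T = 19328 (T = -95 - 1*(-19423) = -95 + 19423 = 19328)
J(-32, 79) - T = (161*(-32) + 181*79) - 1*19328 = (-5152 + 14299) - 19328 = 9147 - 19328 = -10181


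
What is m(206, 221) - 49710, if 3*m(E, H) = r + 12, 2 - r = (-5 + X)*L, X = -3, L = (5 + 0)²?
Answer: -148916/3 ≈ -49639.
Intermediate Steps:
L = 25 (L = 5² = 25)
r = 202 (r = 2 - (-5 - 3)*25 = 2 - (-8)*25 = 2 - 1*(-200) = 2 + 200 = 202)
m(E, H) = 214/3 (m(E, H) = (202 + 12)/3 = (⅓)*214 = 214/3)
m(206, 221) - 49710 = 214/3 - 49710 = -148916/3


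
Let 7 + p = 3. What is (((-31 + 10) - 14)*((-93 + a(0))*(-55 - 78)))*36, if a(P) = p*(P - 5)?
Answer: -12233340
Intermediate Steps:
p = -4 (p = -7 + 3 = -4)
a(P) = 20 - 4*P (a(P) = -4*(P - 5) = -4*(-5 + P) = 20 - 4*P)
(((-31 + 10) - 14)*((-93 + a(0))*(-55 - 78)))*36 = (((-31 + 10) - 14)*((-93 + (20 - 4*0))*(-55 - 78)))*36 = ((-21 - 14)*((-93 + (20 + 0))*(-133)))*36 = -35*(-93 + 20)*(-133)*36 = -(-2555)*(-133)*36 = -35*9709*36 = -339815*36 = -12233340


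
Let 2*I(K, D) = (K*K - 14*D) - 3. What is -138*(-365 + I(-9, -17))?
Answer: 28566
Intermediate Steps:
I(K, D) = -3/2 + K²/2 - 7*D (I(K, D) = ((K*K - 14*D) - 3)/2 = ((K² - 14*D) - 3)/2 = (-3 + K² - 14*D)/2 = -3/2 + K²/2 - 7*D)
-138*(-365 + I(-9, -17)) = -138*(-365 + (-3/2 + (½)*(-9)² - 7*(-17))) = -138*(-365 + (-3/2 + (½)*81 + 119)) = -138*(-365 + (-3/2 + 81/2 + 119)) = -138*(-365 + 158) = -138*(-207) = 28566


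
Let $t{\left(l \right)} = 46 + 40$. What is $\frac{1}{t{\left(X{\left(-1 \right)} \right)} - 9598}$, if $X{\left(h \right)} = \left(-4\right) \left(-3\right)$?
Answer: $- \frac{1}{9512} \approx -0.00010513$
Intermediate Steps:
$X{\left(h \right)} = 12$
$t{\left(l \right)} = 86$
$\frac{1}{t{\left(X{\left(-1 \right)} \right)} - 9598} = \frac{1}{86 - 9598} = \frac{1}{-9512} = - \frac{1}{9512}$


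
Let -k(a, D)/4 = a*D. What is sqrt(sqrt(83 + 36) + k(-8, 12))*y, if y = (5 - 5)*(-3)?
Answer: 0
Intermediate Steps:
y = 0 (y = 0*(-3) = 0)
k(a, D) = -4*D*a (k(a, D) = -4*a*D = -4*D*a)
sqrt(sqrt(83 + 36) + k(-8, 12))*y = sqrt(sqrt(83 + 36) - 4*12*(-8))*0 = sqrt(sqrt(119) + 384)*0 = sqrt(384 + sqrt(119))*0 = 0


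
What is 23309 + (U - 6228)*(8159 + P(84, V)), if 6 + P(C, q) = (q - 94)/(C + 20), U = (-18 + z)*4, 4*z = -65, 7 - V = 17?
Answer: -51864171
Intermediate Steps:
V = -10 (V = 7 - 1*17 = 7 - 17 = -10)
z = -65/4 (z = (¼)*(-65) = -65/4 ≈ -16.250)
U = -137 (U = (-18 - 65/4)*4 = -137/4*4 = -137)
P(C, q) = -6 + (-94 + q)/(20 + C) (P(C, q) = -6 + (q - 94)/(C + 20) = -6 + (-94 + q)/(20 + C))
23309 + (U - 6228)*(8159 + P(84, V)) = 23309 + (-137 - 6228)*(8159 + (-214 - 10 - 6*84)/(20 + 84)) = 23309 - 6365*(8159 + (-214 - 10 - 504)/104) = 23309 - 6365*(8159 + (1/104)*(-728)) = 23309 - 6365*(8159 - 7) = 23309 - 6365*8152 = 23309 - 51887480 = -51864171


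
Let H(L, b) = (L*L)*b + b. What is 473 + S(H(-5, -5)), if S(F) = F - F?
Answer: 473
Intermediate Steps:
H(L, b) = b + b*L**2 (H(L, b) = L**2*b + b = b*L**2 + b = b + b*L**2)
S(F) = 0
473 + S(H(-5, -5)) = 473 + 0 = 473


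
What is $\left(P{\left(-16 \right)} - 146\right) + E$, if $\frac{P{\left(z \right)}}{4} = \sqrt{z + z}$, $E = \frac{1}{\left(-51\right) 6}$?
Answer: $- \frac{44677}{306} + 16 i \sqrt{2} \approx -146.0 + 22.627 i$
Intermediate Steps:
$E = - \frac{1}{306}$ ($E = \frac{1}{-306} = - \frac{1}{306} \approx -0.003268$)
$P{\left(z \right)} = 4 \sqrt{2} \sqrt{z}$ ($P{\left(z \right)} = 4 \sqrt{z + z} = 4 \sqrt{2 z} = 4 \sqrt{2} \sqrt{z}$)
$\left(P{\left(-16 \right)} - 146\right) + E = \left(4 \sqrt{2} \sqrt{-16} - 146\right) - \frac{1}{306} = \left(4 \sqrt{2} \cdot 4 i - 146\right) - \frac{1}{306} = \left(16 i \sqrt{2} - 146\right) - \frac{1}{306} = \left(-146 + 16 i \sqrt{2}\right) - \frac{1}{306} = - \frac{44677}{306} + 16 i \sqrt{2}$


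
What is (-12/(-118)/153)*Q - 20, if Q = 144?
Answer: -19964/1003 ≈ -19.904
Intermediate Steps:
(-12/(-118)/153)*Q - 20 = (-12/(-118)/153)*144 - 20 = (-12*(-1/118)*(1/153))*144 - 20 = ((6/59)*(1/153))*144 - 20 = (2/3009)*144 - 20 = 96/1003 - 20 = -19964/1003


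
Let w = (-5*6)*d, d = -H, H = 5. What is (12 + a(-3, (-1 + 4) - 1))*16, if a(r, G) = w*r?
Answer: -7008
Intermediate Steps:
d = -5 (d = -1*5 = -5)
w = 150 (w = -5*6*(-5) = -30*(-5) = 150)
a(r, G) = 150*r
(12 + a(-3, (-1 + 4) - 1))*16 = (12 + 150*(-3))*16 = (12 - 450)*16 = -438*16 = -7008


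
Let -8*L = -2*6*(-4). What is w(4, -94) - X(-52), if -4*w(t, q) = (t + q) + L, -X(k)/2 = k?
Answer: -80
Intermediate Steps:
X(k) = -2*k
L = -6 (L = -(-2*6)*(-4)/8 = -(-3)*(-4)/2 = -⅛*48 = -6)
w(t, q) = 3/2 - q/4 - t/4 (w(t, q) = -((t + q) - 6)/4 = -((q + t) - 6)/4 = -(-6 + q + t)/4 = 3/2 - q/4 - t/4)
w(4, -94) - X(-52) = (3/2 - ¼*(-94) - ¼*4) - (-2)*(-52) = (3/2 + 47/2 - 1) - 1*104 = 24 - 104 = -80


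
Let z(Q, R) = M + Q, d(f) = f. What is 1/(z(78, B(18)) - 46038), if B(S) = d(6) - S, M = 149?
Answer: -1/45811 ≈ -2.1829e-5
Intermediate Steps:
B(S) = 6 - S
z(Q, R) = 149 + Q
1/(z(78, B(18)) - 46038) = 1/((149 + 78) - 46038) = 1/(227 - 46038) = 1/(-45811) = -1/45811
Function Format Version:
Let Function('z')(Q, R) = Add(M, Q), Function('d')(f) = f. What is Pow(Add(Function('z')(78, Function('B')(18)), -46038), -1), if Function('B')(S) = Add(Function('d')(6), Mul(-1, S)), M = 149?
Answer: Rational(-1, 45811) ≈ -2.1829e-5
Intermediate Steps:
Function('B')(S) = Add(6, Mul(-1, S))
Function('z')(Q, R) = Add(149, Q)
Pow(Add(Function('z')(78, Function('B')(18)), -46038), -1) = Pow(Add(Add(149, 78), -46038), -1) = Pow(Add(227, -46038), -1) = Pow(-45811, -1) = Rational(-1, 45811)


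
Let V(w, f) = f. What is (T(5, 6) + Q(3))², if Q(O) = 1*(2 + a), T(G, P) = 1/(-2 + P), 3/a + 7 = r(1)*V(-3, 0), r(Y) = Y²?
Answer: 2601/784 ≈ 3.3176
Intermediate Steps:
a = -3/7 (a = 3/(-7 + 1²*0) = 3/(-7 + 1*0) = 3/(-7 + 0) = 3/(-7) = 3*(-⅐) = -3/7 ≈ -0.42857)
Q(O) = 11/7 (Q(O) = 1*(2 - 3/7) = 1*(11/7) = 11/7)
(T(5, 6) + Q(3))² = (1/(-2 + 6) + 11/7)² = (1/4 + 11/7)² = (¼ + 11/7)² = (51/28)² = 2601/784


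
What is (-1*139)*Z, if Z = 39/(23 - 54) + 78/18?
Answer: -39754/93 ≈ -427.46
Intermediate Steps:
Z = 286/93 (Z = 39/(-31) + 78*(1/18) = 39*(-1/31) + 13/3 = -39/31 + 13/3 = 286/93 ≈ 3.0753)
(-1*139)*Z = -1*139*(286/93) = -139*286/93 = -39754/93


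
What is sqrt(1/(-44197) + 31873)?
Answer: 6*sqrt(1729442090085)/44197 ≈ 178.53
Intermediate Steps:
sqrt(1/(-44197) + 31873) = sqrt(-1/44197 + 31873) = sqrt(1408690980/44197) = 6*sqrt(1729442090085)/44197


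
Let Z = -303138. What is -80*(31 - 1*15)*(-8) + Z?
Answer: -292898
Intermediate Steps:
-80*(31 - 1*15)*(-8) + Z = -80*(31 - 1*15)*(-8) - 303138 = -80*(31 - 15)*(-8) - 303138 = -80*16*(-8) - 303138 = -1280*(-8) - 303138 = -1*(-10240) - 303138 = 10240 - 303138 = -292898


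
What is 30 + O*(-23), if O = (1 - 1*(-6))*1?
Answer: -131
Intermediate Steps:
O = 7 (O = (1 + 6)*1 = 7*1 = 7)
30 + O*(-23) = 30 + 7*(-23) = 30 - 161 = -131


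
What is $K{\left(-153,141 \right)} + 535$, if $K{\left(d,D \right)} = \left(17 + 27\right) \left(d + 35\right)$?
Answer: $-4657$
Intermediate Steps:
$K{\left(d,D \right)} = 1540 + 44 d$ ($K{\left(d,D \right)} = 44 \left(35 + d\right) = 1540 + 44 d$)
$K{\left(-153,141 \right)} + 535 = \left(1540 + 44 \left(-153\right)\right) + 535 = \left(1540 - 6732\right) + 535 = -5192 + 535 = -4657$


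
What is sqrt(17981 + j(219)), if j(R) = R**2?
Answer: sqrt(65942) ≈ 256.79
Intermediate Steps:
sqrt(17981 + j(219)) = sqrt(17981 + 219**2) = sqrt(17981 + 47961) = sqrt(65942)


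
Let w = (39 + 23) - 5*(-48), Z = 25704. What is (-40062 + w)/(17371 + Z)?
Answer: -7952/8615 ≈ -0.92304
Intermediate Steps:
w = 302 (w = 62 + 240 = 302)
(-40062 + w)/(17371 + Z) = (-40062 + 302)/(17371 + 25704) = -39760/43075 = -39760*1/43075 = -7952/8615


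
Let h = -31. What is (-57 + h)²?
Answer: 7744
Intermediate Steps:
(-57 + h)² = (-57 - 31)² = (-88)² = 7744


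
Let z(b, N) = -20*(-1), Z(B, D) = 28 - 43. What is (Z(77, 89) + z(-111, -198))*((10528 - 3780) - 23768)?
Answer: -85100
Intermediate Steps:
Z(B, D) = -15
z(b, N) = 20
(Z(77, 89) + z(-111, -198))*((10528 - 3780) - 23768) = (-15 + 20)*((10528 - 3780) - 23768) = 5*(6748 - 23768) = 5*(-17020) = -85100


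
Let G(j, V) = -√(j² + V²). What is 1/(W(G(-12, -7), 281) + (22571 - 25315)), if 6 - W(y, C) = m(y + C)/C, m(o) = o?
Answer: -216274179/592374976088 - 281*√193/592374976088 ≈ -0.00036510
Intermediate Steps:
G(j, V) = -√(V² + j²)
W(y, C) = 6 - (C + y)/C (W(y, C) = 6 - (y + C)/C = 6 - (C + y)/C)
1/(W(G(-12, -7), 281) + (22571 - 25315)) = 1/((5 - 1*(-√((-7)² + (-12)²))/281) + (22571 - 25315)) = 1/((5 - 1*(-√(49 + 144))*1/281) - 2744) = 1/((5 - 1*(-√193)*1/281) - 2744) = 1/((5 + √193/281) - 2744) = 1/(-2739 + √193/281)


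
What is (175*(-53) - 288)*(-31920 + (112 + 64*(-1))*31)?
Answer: 291021216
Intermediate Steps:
(175*(-53) - 288)*(-31920 + (112 + 64*(-1))*31) = (-9275 - 288)*(-31920 + (112 - 64)*31) = -9563*(-31920 + 48*31) = -9563*(-31920 + 1488) = -9563*(-30432) = 291021216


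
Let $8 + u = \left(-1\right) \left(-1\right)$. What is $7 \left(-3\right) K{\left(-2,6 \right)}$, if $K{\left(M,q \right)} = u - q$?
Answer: $273$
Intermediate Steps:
$u = -7$ ($u = -8 - -1 = -8 + 1 = -7$)
$K{\left(M,q \right)} = -7 - q$
$7 \left(-3\right) K{\left(-2,6 \right)} = 7 \left(-3\right) \left(-7 - 6\right) = - 21 \left(-7 - 6\right) = \left(-21\right) \left(-13\right) = 273$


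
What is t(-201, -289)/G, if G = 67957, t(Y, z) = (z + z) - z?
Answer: -289/67957 ≈ -0.0042527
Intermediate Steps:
t(Y, z) = z (t(Y, z) = 2*z - z = z)
t(-201, -289)/G = -289/67957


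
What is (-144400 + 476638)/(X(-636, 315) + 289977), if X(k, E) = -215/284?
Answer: 94355592/82353253 ≈ 1.1457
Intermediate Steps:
X(k, E) = -215/284 (X(k, E) = -215*1/284 = -215/284)
(-144400 + 476638)/(X(-636, 315) + 289977) = (-144400 + 476638)/(-215/284 + 289977) = 332238/(82353253/284) = 332238*(284/82353253) = 94355592/82353253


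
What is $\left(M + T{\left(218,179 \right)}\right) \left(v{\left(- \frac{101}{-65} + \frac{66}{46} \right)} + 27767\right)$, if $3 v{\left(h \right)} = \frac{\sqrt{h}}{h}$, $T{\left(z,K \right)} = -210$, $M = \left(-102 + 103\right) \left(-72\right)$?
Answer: $-7830294 - \frac{47 \sqrt{1669915}}{1117} \approx -7.8304 \cdot 10^{6}$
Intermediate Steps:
$M = -72$ ($M = 1 \left(-72\right) = -72$)
$v{\left(h \right)} = \frac{1}{3 \sqrt{h}}$ ($v{\left(h \right)} = \frac{\frac{1}{h} \sqrt{h}}{3} = \frac{1}{3 \sqrt{h}}$)
$\left(M + T{\left(218,179 \right)}\right) \left(v{\left(- \frac{101}{-65} + \frac{66}{46} \right)} + 27767\right) = \left(-72 - 210\right) \left(\frac{1}{3 \sqrt{- \frac{101}{-65} + \frac{66}{46}}} + 27767\right) = - 282 \left(\frac{1}{3 \sqrt{\left(-101\right) \left(- \frac{1}{65}\right) + 66 \cdot \frac{1}{46}}} + 27767\right) = - 282 \left(\frac{1}{3 \sqrt{\frac{101}{65} + \frac{33}{23}}} + 27767\right) = - 282 \left(\frac{1}{3 \frac{2 \sqrt{1669915}}{1495}} + 27767\right) = - 282 \left(\frac{\frac{1}{2234} \sqrt{1669915}}{3} + 27767\right) = - 282 \left(\frac{\sqrt{1669915}}{6702} + 27767\right) = - 282 \left(27767 + \frac{\sqrt{1669915}}{6702}\right) = -7830294 - \frac{47 \sqrt{1669915}}{1117}$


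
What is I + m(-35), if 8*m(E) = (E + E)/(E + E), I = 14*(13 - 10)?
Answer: 337/8 ≈ 42.125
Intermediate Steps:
I = 42 (I = 14*3 = 42)
m(E) = ⅛ (m(E) = ((E + E)/(E + E))/8 = ((2*E)/((2*E)))/8 = ((2*E)*(1/(2*E)))/8 = (⅛)*1 = ⅛)
I + m(-35) = 42 + ⅛ = 337/8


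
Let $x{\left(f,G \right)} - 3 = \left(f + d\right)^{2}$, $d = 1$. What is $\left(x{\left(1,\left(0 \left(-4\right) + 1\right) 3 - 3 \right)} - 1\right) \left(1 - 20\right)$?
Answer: $-114$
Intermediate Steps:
$x{\left(f,G \right)} = 3 + \left(1 + f\right)^{2}$ ($x{\left(f,G \right)} = 3 + \left(f + 1\right)^{2} = 3 + \left(1 + f\right)^{2}$)
$\left(x{\left(1,\left(0 \left(-4\right) + 1\right) 3 - 3 \right)} - 1\right) \left(1 - 20\right) = \left(\left(3 + \left(1 + 1\right)^{2}\right) - 1\right) \left(1 - 20\right) = \left(\left(3 + 2^{2}\right) - 1\right) \left(1 - 20\right) = \left(\left(3 + 4\right) - 1\right) \left(-19\right) = \left(7 - 1\right) \left(-19\right) = 6 \left(-19\right) = -114$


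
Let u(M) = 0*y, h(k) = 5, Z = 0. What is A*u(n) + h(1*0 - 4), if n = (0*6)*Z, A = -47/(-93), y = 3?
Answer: 5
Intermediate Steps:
A = 47/93 (A = -47*(-1/93) = 47/93 ≈ 0.50538)
n = 0 (n = (0*6)*0 = 0*0 = 0)
u(M) = 0 (u(M) = 0*3 = 0)
A*u(n) + h(1*0 - 4) = (47/93)*0 + 5 = 0 + 5 = 5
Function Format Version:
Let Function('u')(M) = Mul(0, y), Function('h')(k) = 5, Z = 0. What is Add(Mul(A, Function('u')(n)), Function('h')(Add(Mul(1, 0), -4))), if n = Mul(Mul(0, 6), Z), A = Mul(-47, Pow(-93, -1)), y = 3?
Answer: 5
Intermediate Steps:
A = Rational(47, 93) (A = Mul(-47, Rational(-1, 93)) = Rational(47, 93) ≈ 0.50538)
n = 0 (n = Mul(Mul(0, 6), 0) = Mul(0, 0) = 0)
Function('u')(M) = 0 (Function('u')(M) = Mul(0, 3) = 0)
Add(Mul(A, Function('u')(n)), Function('h')(Add(Mul(1, 0), -4))) = Add(Mul(Rational(47, 93), 0), 5) = Add(0, 5) = 5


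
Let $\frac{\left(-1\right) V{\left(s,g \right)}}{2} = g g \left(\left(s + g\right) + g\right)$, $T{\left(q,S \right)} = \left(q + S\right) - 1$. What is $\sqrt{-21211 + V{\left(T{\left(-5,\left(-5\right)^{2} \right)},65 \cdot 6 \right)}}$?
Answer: $i \sqrt{243077011} \approx 15591.0 i$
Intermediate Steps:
$T{\left(q,S \right)} = -1 + S + q$ ($T{\left(q,S \right)} = \left(S + q\right) - 1 = -1 + S + q$)
$V{\left(s,g \right)} = - 2 g^{2} \left(s + 2 g\right)$ ($V{\left(s,g \right)} = - 2 g g \left(\left(s + g\right) + g\right) = - 2 g^{2} \left(\left(g + s\right) + g\right) = - 2 g^{2} \left(s + 2 g\right)$)
$\sqrt{-21211 + V{\left(T{\left(-5,\left(-5\right)^{2} \right)},65 \cdot 6 \right)}} = \sqrt{-21211 + 2 \left(65 \cdot 6\right)^{2} \left(- (-1 + \left(-5\right)^{2} - 5) - 2 \cdot 65 \cdot 6\right)} = \sqrt{-21211 + 2 \cdot 390^{2} \left(- (-1 + 25 - 5) - 780\right)} = \sqrt{-21211 + 2 \cdot 152100 \left(\left(-1\right) 19 - 780\right)} = \sqrt{-21211 + 2 \cdot 152100 \left(-19 - 780\right)} = \sqrt{-21211 + 2 \cdot 152100 \left(-799\right)} = \sqrt{-21211 - 243055800} = \sqrt{-243077011} = i \sqrt{243077011}$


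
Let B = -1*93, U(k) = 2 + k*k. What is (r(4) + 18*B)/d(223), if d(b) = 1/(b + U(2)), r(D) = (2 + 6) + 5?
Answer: -380369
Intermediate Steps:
U(k) = 2 + k²
r(D) = 13 (r(D) = 8 + 5 = 13)
B = -93
d(b) = 1/(6 + b) (d(b) = 1/(b + (2 + 2²)) = 1/(b + (2 + 4)) = 1/(b + 6) = 1/(6 + b))
(r(4) + 18*B)/d(223) = (13 + 18*(-93))/(1/(6 + 223)) = (13 - 1674)/(1/229) = -1661/1/229 = -1661*229 = -380369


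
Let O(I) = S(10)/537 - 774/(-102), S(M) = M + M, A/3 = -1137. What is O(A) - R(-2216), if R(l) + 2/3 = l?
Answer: 6768521/3043 ≈ 2224.3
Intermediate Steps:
A = -3411 (A = 3*(-1137) = -3411)
R(l) = -⅔ + l
S(M) = 2*M
O(I) = 69613/9129 (O(I) = (2*10)/537 - 774/(-102) = 20*(1/537) - 774*(-1/102) = 20/537 + 129/17 = 69613/9129)
O(A) - R(-2216) = 69613/9129 - (-⅔ - 2216) = 69613/9129 - 1*(-6650/3) = 69613/9129 + 6650/3 = 6768521/3043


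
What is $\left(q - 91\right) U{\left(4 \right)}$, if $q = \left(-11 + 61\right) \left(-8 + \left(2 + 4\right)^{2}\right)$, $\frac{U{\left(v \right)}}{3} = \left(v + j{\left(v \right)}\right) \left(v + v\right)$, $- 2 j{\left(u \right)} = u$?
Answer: $62832$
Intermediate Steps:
$j{\left(u \right)} = - \frac{u}{2}$
$U{\left(v \right)} = 3 v^{2}$ ($U{\left(v \right)} = 3 \left(v - \frac{v}{2}\right) \left(v + v\right) = 3 \frac{v}{2} \cdot 2 v = 3 v^{2}$)
$q = 1400$ ($q = 50 \left(-8 + 6^{2}\right) = 50 \left(-8 + 36\right) = 50 \cdot 28 = 1400$)
$\left(q - 91\right) U{\left(4 \right)} = \left(1400 - 91\right) 3 \cdot 4^{2} = 1309 \cdot 3 \cdot 16 = 1309 \cdot 48 = 62832$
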